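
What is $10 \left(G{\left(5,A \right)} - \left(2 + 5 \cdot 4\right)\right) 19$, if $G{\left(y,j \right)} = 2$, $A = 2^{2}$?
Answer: $-3800$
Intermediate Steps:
$A = 4$
$10 \left(G{\left(5,A \right)} - \left(2 + 5 \cdot 4\right)\right) 19 = 10 \left(2 - \left(2 + 5 \cdot 4\right)\right) 19 = 10 \left(2 - \left(2 + 20\right)\right) 19 = 10 \left(2 - 22\right) 19 = 10 \left(-20\right) 19 = \left(-200\right) 19 = -3800$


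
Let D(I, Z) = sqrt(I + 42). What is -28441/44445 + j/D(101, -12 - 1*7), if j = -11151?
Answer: -28441/44445 - 11151*sqrt(143)/143 ≈ -933.13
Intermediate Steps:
D(I, Z) = sqrt(42 + I)
-28441/44445 + j/D(101, -12 - 1*7) = -28441/44445 - 11151/sqrt(42 + 101) = -28441*1/44445 - 11151*sqrt(143)/143 = -28441/44445 - 11151*sqrt(143)/143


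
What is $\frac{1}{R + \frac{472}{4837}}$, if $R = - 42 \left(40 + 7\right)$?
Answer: $- \frac{4837}{9547766} \approx -0.00050661$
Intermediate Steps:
$R = -1974$ ($R = \left(-42\right) 47 = -1974$)
$\frac{1}{R + \frac{472}{4837}} = \frac{1}{-1974 + \frac{472}{4837}} = \frac{1}{- \frac{9547766}{4837}} = - \frac{4837}{9547766}$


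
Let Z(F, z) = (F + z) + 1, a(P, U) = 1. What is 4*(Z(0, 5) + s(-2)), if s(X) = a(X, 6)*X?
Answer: 16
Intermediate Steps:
Z(F, z) = 1 + F + z
s(X) = X (s(X) = 1*X = X)
4*(Z(0, 5) + s(-2)) = 4*((1 + 0 + 5) - 2) = 4*(6 - 2) = 4*4 = 16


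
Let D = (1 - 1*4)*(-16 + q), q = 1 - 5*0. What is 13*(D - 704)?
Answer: -8567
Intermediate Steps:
q = 1 (q = 1 + 0 = 1)
D = 45 (D = (1 - 1*4)*(-16 + 1) = (1 - 4)*(-15) = -3*(-15) = 45)
13*(D - 704) = 13*(45 - 704) = 13*(-659) = -8567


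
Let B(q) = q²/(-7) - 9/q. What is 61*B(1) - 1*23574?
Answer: -168922/7 ≈ -24132.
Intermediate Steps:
B(q) = -9/q - q²/7 (B(q) = q²*(-⅐) - 9/q = -q²/7 - 9/q = -9/q - q²/7)
61*B(1) - 1*23574 = 61*((⅐)*(-63 - 1*1³)/1) - 1*23574 = 61*((⅐)*1*(-63 - 1*1)) - 23574 = 61*((⅐)*1*(-63 - 1)) - 23574 = 61*((⅐)*1*(-64)) - 23574 = 61*(-64/7) - 23574 = -3904/7 - 23574 = -168922/7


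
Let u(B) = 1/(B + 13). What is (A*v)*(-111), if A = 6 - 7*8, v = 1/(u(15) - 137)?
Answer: -31080/767 ≈ -40.521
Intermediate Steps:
u(B) = 1/(13 + B)
v = -28/3835 (v = 1/(1/(13 + 15) - 137) = 1/(1/28 - 137) = 1/(-3835/28) = -28/3835 ≈ -0.0073012)
A = -50 (A = 6 - 56 = -50)
(A*v)*(-111) = -50*(-28/3835)*(-111) = (280/767)*(-111) = -31080/767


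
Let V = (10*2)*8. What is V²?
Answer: 25600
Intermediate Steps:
V = 160 (V = 20*8 = 160)
V² = 160² = 25600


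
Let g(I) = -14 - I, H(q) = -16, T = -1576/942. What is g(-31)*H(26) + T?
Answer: -128900/471 ≈ -273.67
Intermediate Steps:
T = -788/471 (T = -1576*1/942 = -788/471 ≈ -1.6730)
g(-31)*H(26) + T = (-14 - 1*(-31))*(-16) - 788/471 = (-14 + 31)*(-16) - 788/471 = 17*(-16) - 788/471 = -272 - 788/471 = -128900/471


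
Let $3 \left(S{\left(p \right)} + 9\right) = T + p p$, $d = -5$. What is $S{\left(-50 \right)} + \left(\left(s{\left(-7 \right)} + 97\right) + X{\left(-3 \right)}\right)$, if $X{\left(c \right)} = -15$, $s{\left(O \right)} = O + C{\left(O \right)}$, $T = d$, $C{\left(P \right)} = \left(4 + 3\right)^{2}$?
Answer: $\frac{2840}{3} \approx 946.67$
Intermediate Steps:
$C{\left(P \right)} = 49$ ($C{\left(P \right)} = 7^{2} = 49$)
$T = -5$
$S{\left(p \right)} = - \frac{32}{3} + \frac{p^{2}}{3}$ ($S{\left(p \right)} = -9 + \frac{-5 + p p}{3} = -9 + \frac{-5 + p^{2}}{3} = -9 + \left(- \frac{5}{3} + \frac{p^{2}}{3}\right) = - \frac{32}{3} + \frac{p^{2}}{3}$)
$s{\left(O \right)} = 49 + O$ ($s{\left(O \right)} = O + 49 = 49 + O$)
$S{\left(-50 \right)} + \left(\left(s{\left(-7 \right)} + 97\right) + X{\left(-3 \right)}\right) = \left(- \frac{32}{3} + \frac{\left(-50\right)^{2}}{3}\right) + \left(\left(\left(49 - 7\right) + 97\right) - 15\right) = \left(- \frac{32}{3} + \frac{1}{3} \cdot 2500\right) + \left(\left(42 + 97\right) - 15\right) = \left(- \frac{32}{3} + \frac{2500}{3}\right) + \left(139 - 15\right) = \frac{2468}{3} + 124 = \frac{2840}{3}$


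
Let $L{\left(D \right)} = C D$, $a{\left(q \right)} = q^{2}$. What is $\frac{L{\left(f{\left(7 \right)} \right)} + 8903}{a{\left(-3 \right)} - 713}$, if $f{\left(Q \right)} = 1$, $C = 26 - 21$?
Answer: $- \frac{2227}{176} \approx -12.653$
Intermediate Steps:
$C = 5$ ($C = 26 - 21 = 5$)
$L{\left(D \right)} = 5 D$
$\frac{L{\left(f{\left(7 \right)} \right)} + 8903}{a{\left(-3 \right)} - 713} = \frac{5 \cdot 1 + 8903}{\left(-3\right)^{2} - 713} = \frac{5 + 8903}{9 - 713} = \frac{8908}{-704} = 8908 \left(- \frac{1}{704}\right) = - \frac{2227}{176}$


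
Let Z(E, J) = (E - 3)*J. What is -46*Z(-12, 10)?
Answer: 6900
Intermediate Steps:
Z(E, J) = J*(-3 + E) (Z(E, J) = (-3 + E)*J = J*(-3 + E))
-46*Z(-12, 10) = -460*(-3 - 12) = -460*(-15) = -46*(-150) = 6900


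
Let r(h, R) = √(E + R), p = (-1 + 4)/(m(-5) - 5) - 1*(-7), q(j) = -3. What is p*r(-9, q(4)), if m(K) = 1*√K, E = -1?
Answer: 2*(-32 + 7*I*√5)/(√5 + 5*I) ≈ 0.44721 + 13.0*I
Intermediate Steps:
m(K) = √K
p = 7 + 3/(-5 + I*√5) (p = (-1 + 4)/(√(-5) - 5) - 1*(-7) = 3/(I*√5 - 5) + 7 = 3/(-5 + I*√5) + 7 = 7 + 3/(-5 + I*√5) ≈ 6.5 - 0.22361*I)
r(h, R) = √(-1 + R)
p*r(-9, q(4)) = (13/2 - I*√5/10)*√(-1 - 3) = (13/2 - I*√5/10)*√(-4) = (13/2 - I*√5/10)*(2*I) = 2*I*(13/2 - I*√5/10)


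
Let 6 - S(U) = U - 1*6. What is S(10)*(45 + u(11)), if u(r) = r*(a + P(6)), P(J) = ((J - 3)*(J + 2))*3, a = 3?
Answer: 1740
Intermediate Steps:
P(J) = 3*(-3 + J)*(2 + J) (P(J) = ((-3 + J)*(2 + J))*3 = 3*(-3 + J)*(2 + J))
u(r) = 75*r (u(r) = r*(3 + (-18 - 3*6 + 3*6²)) = r*(3 + (-18 - 18 + 3*36)) = r*(3 + (-18 - 18 + 108)) = r*(3 + 72) = r*75 = 75*r)
S(U) = 12 - U (S(U) = 6 - (U - 1*6) = 6 - (U - 6) = 6 - (-6 + U) = 6 + (6 - U) = 12 - U)
S(10)*(45 + u(11)) = (12 - 1*10)*(45 + 75*11) = (12 - 10)*(45 + 825) = 2*870 = 1740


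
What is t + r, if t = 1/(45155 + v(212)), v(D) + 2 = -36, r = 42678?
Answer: 1925503327/45117 ≈ 42678.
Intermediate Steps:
v(D) = -38 (v(D) = -2 - 36 = -38)
t = 1/45117 (t = 1/(45155 - 38) = 1/45117 ≈ 2.2165e-5)
t + r = 1/45117 + 42678 = 1925503327/45117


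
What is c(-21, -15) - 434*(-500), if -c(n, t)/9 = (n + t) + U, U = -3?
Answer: 217351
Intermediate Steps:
c(n, t) = 27 - 9*n - 9*t (c(n, t) = -9*((n + t) - 3) = -9*(-3 + n + t) = 27 - 9*n - 9*t)
c(-21, -15) - 434*(-500) = (27 - 9*(-21) - 9*(-15)) - 434*(-500) = (27 + 189 + 135) + 217000 = 351 + 217000 = 217351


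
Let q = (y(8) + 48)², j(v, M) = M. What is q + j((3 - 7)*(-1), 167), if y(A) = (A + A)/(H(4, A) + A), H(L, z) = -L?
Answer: 2871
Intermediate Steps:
y(A) = 2*A/(-4 + A) (y(A) = (A + A)/(-1*4 + A) = (2*A)/(-4 + A) = 2*A/(-4 + A))
q = 2704 (q = (2*8/(-4 + 8) + 48)² = (2*8/4 + 48)² = (2*8*(¼) + 48)² = (4 + 48)² = 52² = 2704)
q + j((3 - 7)*(-1), 167) = 2704 + 167 = 2871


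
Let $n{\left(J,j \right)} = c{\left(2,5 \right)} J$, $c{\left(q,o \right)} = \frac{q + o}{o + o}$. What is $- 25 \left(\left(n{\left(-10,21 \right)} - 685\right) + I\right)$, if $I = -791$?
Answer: $37075$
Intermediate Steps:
$c{\left(q,o \right)} = \frac{o + q}{2 o}$
$n{\left(J,j \right)} = \frac{7 J}{10}$ ($n{\left(J,j \right)} = \frac{5 + 2}{2 \cdot 5} J = \frac{1}{2} \cdot \frac{1}{5} \cdot 7 J = \frac{7 J}{10}$)
$- 25 \left(\left(n{\left(-10,21 \right)} - 685\right) + I\right) = - 25 \left(\left(\frac{7}{10} \left(-10\right) - 685\right) - 791\right) = - 25 \left(\left(-7 - 685\right) - 791\right) = - 25 \left(-692 - 791\right) = \left(-25\right) \left(-1483\right) = 37075$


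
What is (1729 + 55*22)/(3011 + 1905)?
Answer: 2939/4916 ≈ 0.59784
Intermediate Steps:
(1729 + 55*22)/(3011 + 1905) = (1729 + 1210)/4916 = 2939*(1/4916) = 2939/4916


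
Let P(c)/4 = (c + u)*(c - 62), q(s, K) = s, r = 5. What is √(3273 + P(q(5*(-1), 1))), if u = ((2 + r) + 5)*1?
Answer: √1397 ≈ 37.376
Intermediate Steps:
u = 12 (u = ((2 + 5) + 5)*1 = (7 + 5)*1 = 12*1 = 12)
P(c) = 4*(-62 + c)*(12 + c) (P(c) = 4*((c + 12)*(c - 62)) = 4*((12 + c)*(-62 + c)) = 4*((-62 + c)*(12 + c)) = 4*(-62 + c)*(12 + c))
√(3273 + P(q(5*(-1), 1))) = √(3273 + (-2976 - 1000*(-1) + 4*(5*(-1))²)) = √(3273 + (-2976 - 200*(-5) + 4*(-5)²)) = √(3273 + (-2976 + 1000 + 4*25)) = √(3273 + (-2976 + 1000 + 100)) = √(3273 - 1876) = √1397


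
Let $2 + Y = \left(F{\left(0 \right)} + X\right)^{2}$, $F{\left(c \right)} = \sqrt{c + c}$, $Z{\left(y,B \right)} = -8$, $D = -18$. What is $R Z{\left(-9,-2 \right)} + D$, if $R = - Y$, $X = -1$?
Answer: $-26$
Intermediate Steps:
$F{\left(c \right)} = \sqrt{2} \sqrt{c}$ ($F{\left(c \right)} = \sqrt{2 c} = \sqrt{2} \sqrt{c}$)
$Y = -1$ ($Y = -2 + \left(\sqrt{2} \sqrt{0} - 1\right)^{2} = -2 + \left(\sqrt{2} \cdot 0 - 1\right)^{2} = -2 + \left(0 - 1\right)^{2} = -2 + \left(-1\right)^{2} = -2 + 1 = -1$)
$R = 1$ ($R = \left(-1\right) \left(-1\right) = 1$)
$R Z{\left(-9,-2 \right)} + D = 1 \left(-8\right) - 18 = -8 - 18 = -26$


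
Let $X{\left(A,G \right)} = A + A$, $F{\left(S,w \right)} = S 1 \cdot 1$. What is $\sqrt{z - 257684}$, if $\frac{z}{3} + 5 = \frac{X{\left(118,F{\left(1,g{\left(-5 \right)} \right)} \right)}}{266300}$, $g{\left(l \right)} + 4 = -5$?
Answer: $\frac{2 i \sqrt{11421813880481}}{13315} \approx 507.64 i$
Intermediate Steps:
$g{\left(l \right)} = -9$ ($g{\left(l \right)} = -4 - 5 = -9$)
$F{\left(S,w \right)} = S$ ($F{\left(S,w \right)} = S 1 = S$)
$X{\left(A,G \right)} = 2 A$
$z = - \frac{998448}{66575}$ ($z = -15 + 3 \frac{2 \cdot 118}{266300} = -15 + 3 \cdot 236 \cdot \frac{1}{266300} = -15 + 3 \cdot \frac{59}{66575} = -15 + \frac{177}{66575} = - \frac{998448}{66575} \approx -14.997$)
$\sqrt{z - 257684} = \sqrt{- \frac{998448}{66575} - 257684} = \sqrt{- \frac{17156310748}{66575}} = \frac{2 i \sqrt{11421813880481}}{13315}$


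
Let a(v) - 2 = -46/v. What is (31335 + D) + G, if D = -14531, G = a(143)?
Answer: 2403212/143 ≈ 16806.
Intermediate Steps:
a(v) = 2 - 46/v
G = 240/143 (G = 2 - 46/143 = 240/143 ≈ 1.6783)
(31335 + D) + G = (31335 - 14531) + 240/143 = 16804 + 240/143 = 2403212/143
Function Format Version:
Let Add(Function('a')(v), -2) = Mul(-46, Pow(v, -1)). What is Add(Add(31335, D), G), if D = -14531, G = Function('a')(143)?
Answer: Rational(2403212, 143) ≈ 16806.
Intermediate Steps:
Function('a')(v) = Add(2, Mul(-46, Pow(v, -1)))
G = Rational(240, 143) (G = Add(2, Mul(-46, Pow(143, -1))) = Add(2, Mul(-46, Rational(1, 143))) = Add(2, Rational(-46, 143)) = Rational(240, 143) ≈ 1.6783)
Add(Add(31335, D), G) = Add(Add(31335, -14531), Rational(240, 143)) = Add(16804, Rational(240, 143)) = Rational(2403212, 143)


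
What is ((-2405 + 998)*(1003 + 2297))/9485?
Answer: -132660/271 ≈ -489.52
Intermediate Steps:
((-2405 + 998)*(1003 + 2297))/9485 = -1407*3300*(1/9485) = -4643100*1/9485 = -132660/271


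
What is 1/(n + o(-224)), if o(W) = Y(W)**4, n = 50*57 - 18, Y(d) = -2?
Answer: 1/2848 ≈ 0.00035112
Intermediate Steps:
n = 2832 (n = 2850 - 18 = 2832)
o(W) = 16 (o(W) = (-2)**4 = 16)
1/(n + o(-224)) = 1/(2832 + 16) = 1/2848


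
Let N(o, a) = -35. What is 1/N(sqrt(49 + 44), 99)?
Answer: -1/35 ≈ -0.028571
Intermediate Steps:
1/N(sqrt(49 + 44), 99) = 1/(-35) = -1/35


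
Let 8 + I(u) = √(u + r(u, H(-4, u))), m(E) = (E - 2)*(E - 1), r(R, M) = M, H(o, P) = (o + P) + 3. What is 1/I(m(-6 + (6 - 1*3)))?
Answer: -8/25 - √39/25 ≈ -0.56980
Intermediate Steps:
H(o, P) = 3 + P + o (H(o, P) = (P + o) + 3 = 3 + P + o)
m(E) = (-1 + E)*(-2 + E) (m(E) = (-2 + E)*(-1 + E) = (-1 + E)*(-2 + E))
I(u) = -8 + √(-1 + 2*u) (I(u) = -8 + √(u + (3 + u - 4)) = -8 + √(u + (-1 + u)) = -8 + √(-1 + 2*u))
1/I(m(-6 + (6 - 1*3))) = 1/(-8 + √(-1 + 2*(2 + (-6 + (6 - 1*3))² - 3*(-6 + (6 - 1*3))))) = 1/(-8 + √(-1 + 2*(2 + (-6 + (6 - 3))² - 3*(-6 + (6 - 3))))) = 1/(-8 + √(-1 + 2*(2 + (-6 + 3)² - 3*(-6 + 3)))) = 1/(-8 + √(-1 + 2*(2 + (-3)² - 3*(-3)))) = 1/(-8 + √(-1 + 2*(2 + 9 + 9))) = 1/(-8 + √(-1 + 2*20)) = 1/(-8 + √(-1 + 40)) = 1/(-8 + √39)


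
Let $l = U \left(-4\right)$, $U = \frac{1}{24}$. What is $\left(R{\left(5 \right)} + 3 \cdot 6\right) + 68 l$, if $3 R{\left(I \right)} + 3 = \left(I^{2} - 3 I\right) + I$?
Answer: $\frac{32}{3} \approx 10.667$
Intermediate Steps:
$U = \frac{1}{24} \approx 0.041667$
$l = - \frac{1}{6}$ ($l = \frac{1}{24} \left(-4\right) = - \frac{1}{6} \approx -0.16667$)
$R{\left(I \right)} = -1 - \frac{2 I}{3} + \frac{I^{2}}{3}$ ($R{\left(I \right)} = -1 + \frac{\left(I^{2} - 3 I\right) + I}{3} = -1 + \frac{I^{2} - 2 I}{3} = -1 + \left(- \frac{2 I}{3} + \frac{I^{2}}{3}\right) = -1 - \frac{2 I}{3} + \frac{I^{2}}{3}$)
$\left(R{\left(5 \right)} + 3 \cdot 6\right) + 68 l = \left(\left(-1 - \frac{10}{3} + \frac{5^{2}}{3}\right) + 3 \cdot 6\right) + 68 \left(- \frac{1}{6}\right) = \left(\left(-1 - \frac{10}{3} + \frac{1}{3} \cdot 25\right) + 18\right) - \frac{34}{3} = \left(\left(-1 - \frac{10}{3} + \frac{25}{3}\right) + 18\right) - \frac{34}{3} = \left(4 + 18\right) - \frac{34}{3} = 22 - \frac{34}{3} = \frac{32}{3}$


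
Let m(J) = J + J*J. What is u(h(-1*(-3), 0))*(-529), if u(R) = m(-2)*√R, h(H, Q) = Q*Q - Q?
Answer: 0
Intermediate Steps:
h(H, Q) = Q² - Q
m(J) = J + J²
u(R) = 2*√R (u(R) = (-2*(1 - 2))*√R = (-2*(-1))*√R = 2*√R)
u(h(-1*(-3), 0))*(-529) = (2*√(0*(-1 + 0)))*(-529) = (2*√(0*(-1)))*(-529) = (2*√0)*(-529) = (2*0)*(-529) = 0*(-529) = 0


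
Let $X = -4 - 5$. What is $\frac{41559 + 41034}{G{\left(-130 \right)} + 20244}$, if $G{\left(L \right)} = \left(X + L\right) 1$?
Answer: $\frac{82593}{20105} \approx 4.1081$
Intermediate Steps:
$X = -9$ ($X = -4 - 5 = -9$)
$G{\left(L \right)} = -9 + L$ ($G{\left(L \right)} = \left(-9 + L\right) 1 = -9 + L$)
$\frac{41559 + 41034}{G{\left(-130 \right)} + 20244} = \frac{41559 + 41034}{\left(-9 - 130\right) + 20244} = \frac{82593}{-139 + 20244} = \frac{82593}{20105}$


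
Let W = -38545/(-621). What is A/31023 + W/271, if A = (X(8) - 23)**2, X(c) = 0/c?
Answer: 47585462/193366359 ≈ 0.24609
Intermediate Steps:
X(c) = 0
W = 38545/621 (W = -38545*(-1/621) = 38545/621 ≈ 62.069)
A = 529 (A = (0 - 23)**2 = (-23)**2 = 529)
A/31023 + W/271 = 529/31023 + (38545/621)/271 = 529*(1/31023) + (38545/621)*(1/271) = 529/31023 + 38545/168291 = 47585462/193366359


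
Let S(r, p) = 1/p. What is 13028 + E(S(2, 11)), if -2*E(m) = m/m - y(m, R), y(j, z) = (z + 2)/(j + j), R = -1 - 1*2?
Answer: 52099/4 ≈ 13025.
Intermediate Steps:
R = -3 (R = -1 - 2 = -3)
y(j, z) = (2 + z)/(2*j) (y(j, z) = (2 + z)/((2*j)) = (2 + z)*(1/(2*j)) = (2 + z)/(2*j))
E(m) = -1/2 - 1/(4*m) (E(m) = -(m/m - (2 - 3)/(2*m))/2 = -(1 - (-1)/(2*m))/2 = -(1 + 1/(2*m))/2 = -1/2 - 1/(4*m))
13028 + E(S(2, 11)) = 13028 + (-1 - 2/11)/(4*(1/11)) = 13028 + (-1 - 2*1/11)/(4*(1/11)) = 13028 + (1/4)*11*(-1 - 2/11) = 13028 + (1/4)*11*(-13/11) = 13028 - 13/4 = 52099/4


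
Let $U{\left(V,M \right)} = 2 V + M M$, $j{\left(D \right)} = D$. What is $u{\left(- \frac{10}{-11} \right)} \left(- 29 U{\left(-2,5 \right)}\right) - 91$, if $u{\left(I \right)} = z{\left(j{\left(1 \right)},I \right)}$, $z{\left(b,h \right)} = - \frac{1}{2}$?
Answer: $\frac{427}{2} \approx 213.5$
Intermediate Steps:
$U{\left(V,M \right)} = M^{2} + 2 V$ ($U{\left(V,M \right)} = 2 V + M^{2} = M^{2} + 2 V$)
$z{\left(b,h \right)} = - \frac{1}{2}$ ($z{\left(b,h \right)} = \left(-1\right) \frac{1}{2} = - \frac{1}{2}$)
$u{\left(I \right)} = - \frac{1}{2}$
$u{\left(- \frac{10}{-11} \right)} \left(- 29 U{\left(-2,5 \right)}\right) - 91 = - \frac{\left(-29\right) \left(5^{2} + 2 \left(-2\right)\right)}{2} - 91 = - \frac{\left(-29\right) \left(25 - 4\right)}{2} - 91 = - \frac{\left(-29\right) 21}{2} - 91 = \left(- \frac{1}{2}\right) \left(-609\right) - 91 = \frac{609}{2} - 91 = \frac{427}{2}$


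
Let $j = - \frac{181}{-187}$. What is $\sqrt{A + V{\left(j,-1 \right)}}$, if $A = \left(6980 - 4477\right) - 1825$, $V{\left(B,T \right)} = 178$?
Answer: $2 \sqrt{214} \approx 29.257$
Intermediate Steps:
$j = \frac{181}{187}$ ($j = \left(-181\right) \left(- \frac{1}{187}\right) = \frac{181}{187} \approx 0.96791$)
$A = 678$ ($A = 2503 - 1825 = 678$)
$\sqrt{A + V{\left(j,-1 \right)}} = \sqrt{678 + 178} = \sqrt{856} = 2 \sqrt{214}$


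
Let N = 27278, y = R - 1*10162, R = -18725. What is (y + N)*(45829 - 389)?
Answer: -73112960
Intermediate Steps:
y = -28887 (y = -18725 - 1*10162 = -18725 - 10162 = -28887)
(y + N)*(45829 - 389) = (-28887 + 27278)*(45829 - 389) = -1609*45440 = -73112960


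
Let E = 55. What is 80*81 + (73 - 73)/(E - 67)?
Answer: 6480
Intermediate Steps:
80*81 + (73 - 73)/(E - 67) = 80*81 + (73 - 73)/(55 - 67) = 6480 + 0/(-12) = 6480 + 0*(-1/12) = 6480 + 0 = 6480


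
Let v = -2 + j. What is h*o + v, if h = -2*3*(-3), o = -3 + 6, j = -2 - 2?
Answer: 48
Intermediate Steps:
j = -4
o = 3
v = -6 (v = -2 - 4 = -6)
h = 18 (h = -6*(-3) = 18)
h*o + v = 18*3 - 6 = 54 - 6 = 48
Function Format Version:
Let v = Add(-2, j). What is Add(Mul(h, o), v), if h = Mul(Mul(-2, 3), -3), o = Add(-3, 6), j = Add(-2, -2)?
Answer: 48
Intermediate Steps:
j = -4
o = 3
v = -6 (v = Add(-2, -4) = -6)
h = 18 (h = Mul(-6, -3) = 18)
Add(Mul(h, o), v) = Add(Mul(18, 3), -6) = Add(54, -6) = 48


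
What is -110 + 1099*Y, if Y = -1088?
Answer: -1195822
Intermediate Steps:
-110 + 1099*Y = -110 + 1099*(-1088) = -110 - 1195712 = -1195822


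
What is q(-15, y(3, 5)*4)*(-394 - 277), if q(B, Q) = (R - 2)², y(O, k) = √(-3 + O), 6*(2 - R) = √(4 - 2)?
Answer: -671/18 ≈ -37.278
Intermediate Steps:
R = 2 - √2/6 (R = 2 - √(4 - 2)/6 = 2 - √2/6 ≈ 1.7643)
q(B, Q) = 1/18 (q(B, Q) = ((2 - √2/6) - 2)² = (-√2/6)² = 1/18)
q(-15, y(3, 5)*4)*(-394 - 277) = (-394 - 277)/18 = (1/18)*(-671) = -671/18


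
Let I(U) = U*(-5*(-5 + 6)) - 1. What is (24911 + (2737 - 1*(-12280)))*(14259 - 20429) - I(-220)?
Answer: -246356859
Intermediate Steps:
I(U) = -1 - 5*U (I(U) = U*(-5*1) - 1 = U*(-5) - 1 = -5*U - 1 = -1 - 5*U)
(24911 + (2737 - 1*(-12280)))*(14259 - 20429) - I(-220) = (24911 + (2737 - 1*(-12280)))*(14259 - 20429) - (-1 - 5*(-220)) = (24911 + (2737 + 12280))*(-6170) - (-1 + 1100) = (24911 + 15017)*(-6170) - 1*1099 = 39928*(-6170) - 1099 = -246355760 - 1099 = -246356859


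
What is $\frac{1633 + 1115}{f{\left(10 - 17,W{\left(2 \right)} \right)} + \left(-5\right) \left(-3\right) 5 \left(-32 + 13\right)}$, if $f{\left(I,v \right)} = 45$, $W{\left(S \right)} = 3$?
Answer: $- \frac{229}{115} \approx -1.9913$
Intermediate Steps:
$\frac{1633 + 1115}{f{\left(10 - 17,W{\left(2 \right)} \right)} + \left(-5\right) \left(-3\right) 5 \left(-32 + 13\right)} = \frac{1633 + 1115}{45 + \left(-5\right) \left(-3\right) 5 \left(-32 + 13\right)} = \frac{2748}{45 + 15 \cdot 5 \left(-19\right)} = \frac{2748}{45 + 75 \left(-19\right)} = \frac{2748}{45 - 1425} = \frac{2748}{-1380} = 2748 \left(- \frac{1}{1380}\right) = - \frac{229}{115}$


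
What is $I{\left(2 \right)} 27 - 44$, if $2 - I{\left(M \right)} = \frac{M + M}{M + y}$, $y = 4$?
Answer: $-8$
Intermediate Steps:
$I{\left(M \right)} = 2 - \frac{2 M}{4 + M}$ ($I{\left(M \right)} = 2 - \frac{M + M}{M + 4} = 2 - \frac{2 M}{4 + M}$)
$I{\left(2 \right)} 27 - 44 = \frac{8}{4 + 2} \cdot 27 - 44 = \frac{8}{6} \cdot 27 - 44 = 8 \cdot \frac{1}{6} \cdot 27 - 44 = \frac{4}{3} \cdot 27 - 44 = 36 - 44 = -8$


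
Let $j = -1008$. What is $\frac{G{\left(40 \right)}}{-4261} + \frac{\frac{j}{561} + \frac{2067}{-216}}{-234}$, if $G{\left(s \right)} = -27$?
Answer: $\frac{737147687}{13424604336} \approx 0.05491$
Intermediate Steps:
$\frac{G{\left(40 \right)}}{-4261} + \frac{\frac{j}{561} + \frac{2067}{-216}}{-234} = - \frac{27}{-4261} + \frac{- \frac{1008}{561} + \frac{2067}{-216}}{-234} = \left(-27\right) \left(- \frac{1}{4261}\right) + \left(\left(-1008\right) \frac{1}{561} + 2067 \left(- \frac{1}{216}\right)\right) \left(- \frac{1}{234}\right) = \frac{27}{4261} + \left(- \frac{336}{187} - \frac{689}{72}\right) \left(- \frac{1}{234}\right) = \frac{27}{4261} - - \frac{153035}{3150576} = \frac{27}{4261} + \frac{153035}{3150576} = \frac{737147687}{13424604336}$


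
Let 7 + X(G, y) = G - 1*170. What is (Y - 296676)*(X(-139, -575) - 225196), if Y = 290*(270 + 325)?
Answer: 27991902512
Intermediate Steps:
Y = 172550 (Y = 290*595 = 172550)
X(G, y) = -177 + G (X(G, y) = -7 + (G - 1*170) = -7 + (G - 170) = -7 + (-170 + G) = -177 + G)
(Y - 296676)*(X(-139, -575) - 225196) = (172550 - 296676)*((-177 - 139) - 225196) = -124126*(-316 - 225196) = -124126*(-225512) = 27991902512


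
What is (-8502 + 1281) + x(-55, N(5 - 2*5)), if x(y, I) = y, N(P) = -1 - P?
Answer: -7276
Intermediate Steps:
(-8502 + 1281) + x(-55, N(5 - 2*5)) = (-8502 + 1281) - 55 = -7221 - 55 = -7276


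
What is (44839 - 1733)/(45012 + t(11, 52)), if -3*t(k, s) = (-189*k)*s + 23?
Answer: 129318/243121 ≈ 0.53191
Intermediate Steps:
t(k, s) = -23/3 + 63*k*s (t(k, s) = -((-189*k)*s + 23)/3 = -(-189*k*s + 23)/3 = -(23 - 189*k*s)/3 = -23/3 + 63*k*s)
(44839 - 1733)/(45012 + t(11, 52)) = (44839 - 1733)/(45012 + (-23/3 + 63*11*52)) = 43106/(45012 + (-23/3 + 36036)) = 43106/(45012 + 108085/3) = 43106/(243121/3) = 43106*(3/243121) = 129318/243121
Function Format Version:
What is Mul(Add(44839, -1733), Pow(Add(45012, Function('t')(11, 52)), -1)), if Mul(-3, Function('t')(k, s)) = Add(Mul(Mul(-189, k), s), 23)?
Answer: Rational(129318, 243121) ≈ 0.53191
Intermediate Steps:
Function('t')(k, s) = Add(Rational(-23, 3), Mul(63, k, s)) (Function('t')(k, s) = Mul(Rational(-1, 3), Add(Mul(Mul(-189, k), s), 23)) = Mul(Rational(-1, 3), Add(Mul(-189, k, s), 23)) = Mul(Rational(-1, 3), Add(23, Mul(-189, k, s))) = Add(Rational(-23, 3), Mul(63, k, s)))
Mul(Add(44839, -1733), Pow(Add(45012, Function('t')(11, 52)), -1)) = Mul(Add(44839, -1733), Pow(Add(45012, Add(Rational(-23, 3), Mul(63, 11, 52))), -1)) = Mul(43106, Pow(Add(45012, Add(Rational(-23, 3), 36036)), -1)) = Mul(43106, Pow(Add(45012, Rational(108085, 3)), -1)) = Mul(43106, Pow(Rational(243121, 3), -1)) = Mul(43106, Rational(3, 243121)) = Rational(129318, 243121)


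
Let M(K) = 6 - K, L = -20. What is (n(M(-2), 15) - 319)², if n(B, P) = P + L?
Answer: 104976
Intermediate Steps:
n(B, P) = -20 + P (n(B, P) = P - 20 = -20 + P)
(n(M(-2), 15) - 319)² = ((-20 + 15) - 319)² = (-5 - 319)² = (-324)² = 104976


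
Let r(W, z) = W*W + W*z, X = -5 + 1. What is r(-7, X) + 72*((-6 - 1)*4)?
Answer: -1939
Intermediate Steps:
X = -4
r(W, z) = W**2 + W*z
r(-7, X) + 72*((-6 - 1)*4) = -7*(-7 - 4) + 72*((-6 - 1)*4) = -7*(-11) + 72*(-7*4) = 77 + 72*(-28) = 77 - 2016 = -1939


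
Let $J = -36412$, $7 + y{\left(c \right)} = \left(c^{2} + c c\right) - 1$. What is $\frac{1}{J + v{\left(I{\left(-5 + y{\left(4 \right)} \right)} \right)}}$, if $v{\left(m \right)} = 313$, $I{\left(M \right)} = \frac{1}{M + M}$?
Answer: $- \frac{1}{36099} \approx -2.7702 \cdot 10^{-5}$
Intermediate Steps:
$y{\left(c \right)} = -8 + 2 c^{2}$ ($y{\left(c \right)} = -7 - \left(1 - c^{2} - c c\right) = -7 + \left(\left(c^{2} + c^{2}\right) - 1\right) = -7 + \left(2 c^{2} - 1\right) = -7 + \left(-1 + 2 c^{2}\right) = -8 + 2 c^{2}$)
$I{\left(M \right)} = \frac{1}{2 M}$
$\frac{1}{J + v{\left(I{\left(-5 + y{\left(4 \right)} \right)} \right)}} = \frac{1}{-36412 + 313} = \frac{1}{-36099} = - \frac{1}{36099}$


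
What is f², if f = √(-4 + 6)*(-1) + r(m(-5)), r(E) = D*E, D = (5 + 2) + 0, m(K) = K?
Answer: (35 + √2)² ≈ 1326.0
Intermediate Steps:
D = 7 (D = 7 + 0 = 7)
r(E) = 7*E
f = -35 - √2 (f = √(-4 + 6)*(-1) + 7*(-5) = √2*(-1) - 35 = -√2 - 35 = -35 - √2 ≈ -36.414)
f² = (-35 - √2)²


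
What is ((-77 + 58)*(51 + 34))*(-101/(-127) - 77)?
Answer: 15629970/127 ≈ 1.2307e+5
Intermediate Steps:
((-77 + 58)*(51 + 34))*(-101/(-127) - 77) = (-19*85)*(-101*(-1/127) - 77) = -1615*(101/127 - 77) = -1615*(-9678/127) = 15629970/127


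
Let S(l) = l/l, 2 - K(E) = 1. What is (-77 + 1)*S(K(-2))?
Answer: -76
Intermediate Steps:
K(E) = 1 (K(E) = 2 - 1*1 = 2 - 1 = 1)
S(l) = 1
(-77 + 1)*S(K(-2)) = (-77 + 1)*1 = -76*1 = -76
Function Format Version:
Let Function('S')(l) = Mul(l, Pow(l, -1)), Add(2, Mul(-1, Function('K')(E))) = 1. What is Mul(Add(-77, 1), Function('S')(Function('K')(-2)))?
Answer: -76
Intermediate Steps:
Function('K')(E) = 1 (Function('K')(E) = Add(2, Mul(-1, 1)) = Add(2, -1) = 1)
Function('S')(l) = 1
Mul(Add(-77, 1), Function('S')(Function('K')(-2))) = Mul(Add(-77, 1), 1) = Mul(-76, 1) = -76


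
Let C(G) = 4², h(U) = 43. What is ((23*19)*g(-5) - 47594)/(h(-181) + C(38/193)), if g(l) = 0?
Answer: -47594/59 ≈ -806.68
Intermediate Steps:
C(G) = 16
((23*19)*g(-5) - 47594)/(h(-181) + C(38/193)) = ((23*19)*0 - 47594)/(43 + 16) = (437*0 - 47594)/59 = (0 - 47594)*(1/59) = -47594*1/59 = -47594/59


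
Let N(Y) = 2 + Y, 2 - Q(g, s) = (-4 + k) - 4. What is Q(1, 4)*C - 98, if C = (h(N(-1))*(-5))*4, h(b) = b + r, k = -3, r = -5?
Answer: 942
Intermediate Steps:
Q(g, s) = 13 (Q(g, s) = 2 - ((-4 - 3) - 4) = 2 - (-7 - 4) = 2 - 1*(-11) = 2 + 11 = 13)
h(b) = -5 + b (h(b) = b - 5 = -5 + b)
C = 80 (C = ((-5 + (2 - 1))*(-5))*4 = ((-5 + 1)*(-5))*4 = -4*(-5)*4 = 20*4 = 80)
Q(1, 4)*C - 98 = 13*80 - 98 = 1040 - 98 = 942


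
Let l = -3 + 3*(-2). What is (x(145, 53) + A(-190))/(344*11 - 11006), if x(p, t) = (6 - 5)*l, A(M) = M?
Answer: 199/7222 ≈ 0.027555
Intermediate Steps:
l = -9 (l = -3 - 6 = -9)
x(p, t) = -9 (x(p, t) = (6 - 5)*(-9) = 1*(-9) = -9)
(x(145, 53) + A(-190))/(344*11 - 11006) = (-9 - 190)/(344*11 - 11006) = -199/(3784 - 11006) = -199/(-7222) = -199*(-1/7222) = 199/7222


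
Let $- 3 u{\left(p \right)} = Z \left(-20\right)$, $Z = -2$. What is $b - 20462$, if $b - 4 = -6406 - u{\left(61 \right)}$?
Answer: $- \frac{80552}{3} \approx -26851.0$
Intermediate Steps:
$u{\left(p \right)} = - \frac{40}{3}$ ($u{\left(p \right)} = - \frac{\left(-2\right) \left(-20\right)}{3} = \left(- \frac{1}{3}\right) 40 = - \frac{40}{3}$)
$b = - \frac{19166}{3}$ ($b = 4 - \frac{19178}{3} = - \frac{19166}{3} \approx -6388.7$)
$b - 20462 = - \frac{19166}{3} - 20462 = - \frac{80552}{3}$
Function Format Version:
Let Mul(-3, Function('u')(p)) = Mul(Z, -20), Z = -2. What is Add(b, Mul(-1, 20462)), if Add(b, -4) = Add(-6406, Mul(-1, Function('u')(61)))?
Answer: Rational(-80552, 3) ≈ -26851.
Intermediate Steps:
Function('u')(p) = Rational(-40, 3) (Function('u')(p) = Mul(Rational(-1, 3), Mul(-2, -20)) = Mul(Rational(-1, 3), 40) = Rational(-40, 3))
b = Rational(-19166, 3) (b = Add(4, Add(-6406, Mul(-1, Rational(-40, 3)))) = Add(4, Add(-6406, Rational(40, 3))) = Add(4, Rational(-19178, 3)) = Rational(-19166, 3) ≈ -6388.7)
Add(b, Mul(-1, 20462)) = Add(Rational(-19166, 3), Mul(-1, 20462)) = Add(Rational(-19166, 3), -20462) = Rational(-80552, 3)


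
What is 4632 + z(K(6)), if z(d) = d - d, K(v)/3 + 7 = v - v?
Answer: 4632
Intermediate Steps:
K(v) = -21 (K(v) = -21 + 3*(v - v) = -21 + 3*0 = -21 + 0 = -21)
z(d) = 0
4632 + z(K(6)) = 4632 + 0 = 4632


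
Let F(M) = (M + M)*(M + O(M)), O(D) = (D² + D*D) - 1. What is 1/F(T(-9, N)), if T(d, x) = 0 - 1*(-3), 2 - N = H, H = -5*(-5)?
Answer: 1/120 ≈ 0.0083333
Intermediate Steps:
H = 25
N = -23 (N = 2 - 1*25 = 2 - 25 = -23)
T(d, x) = 3 (T(d, x) = 0 + 3 = 3)
O(D) = -1 + 2*D² (O(D) = (D² + D²) - 1 = 2*D² - 1 = -1 + 2*D²)
F(M) = 2*M*(-1 + M + 2*M²) (F(M) = (M + M)*(M + (-1 + 2*M²)) = (2*M)*(-1 + M + 2*M²) = 2*M*(-1 + M + 2*M²))
1/F(T(-9, N)) = 1/(2*3*(-1 + 3 + 2*3²)) = 1/(2*3*(-1 + 3 + 2*9)) = 1/(2*3*(-1 + 3 + 18)) = 1/(2*3*20) = 1/120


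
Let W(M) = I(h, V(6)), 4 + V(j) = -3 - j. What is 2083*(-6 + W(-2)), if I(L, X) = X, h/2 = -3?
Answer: -39577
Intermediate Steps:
V(j) = -7 - j (V(j) = -4 + (-3 - j) = -7 - j)
h = -6 (h = 2*(-3) = -6)
W(M) = -13 (W(M) = -7 - 1*6 = -7 - 6 = -13)
2083*(-6 + W(-2)) = 2083*(-6 - 13) = 2083*(-19) = -39577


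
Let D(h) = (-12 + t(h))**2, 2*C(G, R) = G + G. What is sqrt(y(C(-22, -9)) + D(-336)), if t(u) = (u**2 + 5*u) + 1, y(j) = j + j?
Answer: sqrt(12366551981) ≈ 1.1121e+5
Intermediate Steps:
C(G, R) = G (C(G, R) = (G + G)/2 = (2*G)/2 = G)
y(j) = 2*j
t(u) = 1 + u**2 + 5*u
D(h) = (-11 + h**2 + 5*h)**2 (D(h) = (-12 + (1 + h**2 + 5*h))**2 = (-11 + h**2 + 5*h)**2)
sqrt(y(C(-22, -9)) + D(-336)) = sqrt(2*(-22) + (-11 + (-336)**2 + 5*(-336))**2) = sqrt(-44 + (-11 + 112896 - 1680)**2) = sqrt(-44 + 111205**2) = sqrt(-44 + 12366552025) = sqrt(12366551981)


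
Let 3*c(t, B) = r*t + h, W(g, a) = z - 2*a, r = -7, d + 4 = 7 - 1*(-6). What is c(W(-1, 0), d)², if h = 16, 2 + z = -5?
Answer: 4225/9 ≈ 469.44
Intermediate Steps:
z = -7 (z = -2 - 5 = -7)
d = 9 (d = -4 + (7 - 1*(-6)) = -4 + (7 + 6) = -4 + 13 = 9)
W(g, a) = -7 - 2*a
c(t, B) = 16/3 - 7*t/3 (c(t, B) = (-7*t + 16)/3 = (16 - 7*t)/3 = 16/3 - 7*t/3)
c(W(-1, 0), d)² = (16/3 - 7*(-7 - 2*0)/3)² = (16/3 - 7*(-7 + 0)/3)² = (16/3 - 7/3*(-7))² = (16/3 + 49/3)² = (65/3)² = 4225/9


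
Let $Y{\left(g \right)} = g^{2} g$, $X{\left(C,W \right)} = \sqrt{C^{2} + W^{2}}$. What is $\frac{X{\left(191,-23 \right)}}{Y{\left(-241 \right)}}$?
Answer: $- \frac{\sqrt{37010}}{13997521} \approx -1.3744 \cdot 10^{-5}$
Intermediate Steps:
$Y{\left(g \right)} = g^{3}$
$\frac{X{\left(191,-23 \right)}}{Y{\left(-241 \right)}} = \frac{\sqrt{191^{2} + \left(-23\right)^{2}}}{\left(-241\right)^{3}} = \frac{\sqrt{36481 + 529}}{-13997521} = \sqrt{37010} \left(- \frac{1}{13997521}\right) = - \frac{\sqrt{37010}}{13997521}$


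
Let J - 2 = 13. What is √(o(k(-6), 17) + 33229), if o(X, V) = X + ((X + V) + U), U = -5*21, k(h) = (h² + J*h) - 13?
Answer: √33007 ≈ 181.68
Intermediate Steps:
J = 15 (J = 2 + 13 = 15)
k(h) = -13 + h² + 15*h (k(h) = (h² + 15*h) - 13 = -13 + h² + 15*h)
U = -105
o(X, V) = -105 + V + 2*X (o(X, V) = X + ((X + V) - 105) = X + ((V + X) - 105) = X + (-105 + V + X) = -105 + V + 2*X)
√(o(k(-6), 17) + 33229) = √((-105 + 17 + 2*(-13 + (-6)² + 15*(-6))) + 33229) = √((-105 + 17 + 2*(-13 + 36 - 90)) + 33229) = √((-105 + 17 + 2*(-67)) + 33229) = √((-105 + 17 - 134) + 33229) = √(-222 + 33229) = √33007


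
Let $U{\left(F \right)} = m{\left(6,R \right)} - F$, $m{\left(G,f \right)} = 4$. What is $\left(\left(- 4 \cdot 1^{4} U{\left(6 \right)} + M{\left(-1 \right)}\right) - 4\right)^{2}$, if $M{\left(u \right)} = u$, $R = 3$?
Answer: $9$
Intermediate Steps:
$U{\left(F \right)} = 4 - F$
$\left(\left(- 4 \cdot 1^{4} U{\left(6 \right)} + M{\left(-1 \right)}\right) - 4\right)^{2} = \left(\left(- 4 \cdot 1^{4} \left(4 - 6\right) - 1\right) - 4\right)^{2} = \left(\left(\left(-4\right) 1 \left(4 - 6\right) - 1\right) - 4\right)^{2} = \left(\left(\left(-4\right) \left(-2\right) - 1\right) - 4\right)^{2} = \left(\left(8 - 1\right) - 4\right)^{2} = \left(7 - 4\right)^{2} = 3^{2} = 9$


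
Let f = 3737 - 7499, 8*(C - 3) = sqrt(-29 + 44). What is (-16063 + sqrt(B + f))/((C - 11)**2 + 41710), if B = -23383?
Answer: -2748495981632/7147874703841 - 131588096*sqrt(15)/7147874703841 + 40960*I*sqrt(16287)/7147874703841 + 171107264*I*sqrt(27145)/7147874703841 ≈ -0.38459 + 0.0039447*I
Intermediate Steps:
C = 3 + sqrt(15)/8 (C = 3 + sqrt(-29 + 44)/8 = 3 + sqrt(15)/8 ≈ 3.4841)
f = -3762
(-16063 + sqrt(B + f))/((C - 11)**2 + 41710) = (-16063 + sqrt(-23383 - 3762))/(((3 + sqrt(15)/8) - 11)**2 + 41710) = (-16063 + sqrt(-27145))/((-8 + sqrt(15)/8)**2 + 41710) = (-16063 + I*sqrt(27145))/(41710 + (-8 + sqrt(15)/8)**2)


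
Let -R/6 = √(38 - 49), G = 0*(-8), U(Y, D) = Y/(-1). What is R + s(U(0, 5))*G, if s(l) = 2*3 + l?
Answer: -6*I*√11 ≈ -19.9*I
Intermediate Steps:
U(Y, D) = -Y (U(Y, D) = Y*(-1) = -Y)
s(l) = 6 + l
G = 0
R = -6*I*√11 (R = -6*√(38 - 49) = -6*I*√11 ≈ -19.9*I)
R + s(U(0, 5))*G = -6*I*√11 + (6 - 1*0)*0 = -6*I*√11 + (6 + 0)*0 = -6*I*√11 + 6*0 = -6*I*√11 + 0 = -6*I*√11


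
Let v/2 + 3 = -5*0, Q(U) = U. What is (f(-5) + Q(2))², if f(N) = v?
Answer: 16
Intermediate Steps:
v = -6 (v = -6 + 2*(-5*0) = -6 + 2*0 = -6 + 0 = -6)
f(N) = -6
(f(-5) + Q(2))² = (-6 + 2)² = (-4)² = 16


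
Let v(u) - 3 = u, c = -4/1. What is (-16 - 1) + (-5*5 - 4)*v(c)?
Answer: 12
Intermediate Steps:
c = -4 (c = -4*1 = -4)
v(u) = 3 + u
(-16 - 1) + (-5*5 - 4)*v(c) = (-16 - 1) + (-5*5 - 4)*(3 - 4) = -17 + (-25 - 4)*(-1) = -17 - 29*(-1) = -17 + 29 = 12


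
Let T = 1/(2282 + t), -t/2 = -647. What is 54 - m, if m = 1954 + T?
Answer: -6794401/3576 ≈ -1900.0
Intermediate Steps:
t = 1294 (t = -2*(-647) = 1294)
T = 1/3576 (T = 1/(2282 + 1294) = 1/3576 ≈ 0.00027964)
m = 6987505/3576 (m = 1954 + 1/3576 = 6987505/3576 ≈ 1954.0)
54 - m = 54 - 1*6987505/3576 = 54 - 6987505/3576 = -6794401/3576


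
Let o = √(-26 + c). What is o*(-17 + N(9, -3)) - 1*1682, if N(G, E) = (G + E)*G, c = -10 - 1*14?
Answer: -1682 + 185*I*√2 ≈ -1682.0 + 261.63*I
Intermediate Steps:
c = -24 (c = -10 - 14 = -24)
N(G, E) = G*(E + G) (N(G, E) = (E + G)*G = G*(E + G))
o = 5*I*√2 (o = √(-26 - 24) = √(-50) = 5*I*√2 ≈ 7.0711*I)
o*(-17 + N(9, -3)) - 1*1682 = (5*I*√2)*(-17 + 9*(-3 + 9)) - 1*1682 = (5*I*√2)*(-17 + 9*6) - 1682 = (5*I*√2)*(-17 + 54) - 1682 = (5*I*√2)*37 - 1682 = 185*I*√2 - 1682 = -1682 + 185*I*√2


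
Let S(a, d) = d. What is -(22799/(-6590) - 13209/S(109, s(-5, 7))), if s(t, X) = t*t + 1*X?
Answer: 43888439/105440 ≈ 416.24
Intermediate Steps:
s(t, X) = X + t**2 (s(t, X) = t**2 + X = X + t**2)
-(22799/(-6590) - 13209/S(109, s(-5, 7))) = -(22799/(-6590) - 13209/(7 + (-5)**2)) = -(22799*(-1/6590) - 13209/(7 + 25)) = -(-22799/6590 - 13209/32) = -1*(-43888439/105440) = 43888439/105440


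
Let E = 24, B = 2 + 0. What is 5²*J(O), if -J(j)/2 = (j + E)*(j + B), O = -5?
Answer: 2850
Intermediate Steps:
B = 2
J(j) = -2*(2 + j)*(24 + j) (J(j) = -2*(j + 24)*(j + 2) = -2*(24 + j)*(2 + j) = -2*(2 + j)*(24 + j))
5²*J(O) = 5²*(-96 - 52*(-5) - 2*(-5)²) = 25*(-96 + 260 - 2*25) = 25*(-96 + 260 - 50) = 25*114 = 2850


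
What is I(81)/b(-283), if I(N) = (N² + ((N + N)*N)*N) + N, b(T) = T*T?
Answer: 1069524/80089 ≈ 13.354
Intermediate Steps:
b(T) = T²
I(N) = N + N² + 2*N³ (I(N) = (N² + ((2*N)*N)*N) + N = (N² + (2*N²)*N) + N = (N² + 2*N³) + N = N + N² + 2*N³)
I(81)/b(-283) = (81*(1 + 81 + 2*81²))/((-283)²) = (81*(1 + 81 + 2*6561))/80089 = (81*(1 + 81 + 13122))*(1/80089) = (81*13204)*(1/80089) = 1069524*(1/80089) = 1069524/80089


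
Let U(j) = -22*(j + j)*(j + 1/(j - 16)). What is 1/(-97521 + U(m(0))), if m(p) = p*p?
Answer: -1/97521 ≈ -1.0254e-5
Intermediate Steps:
m(p) = p**2
U(j) = -44*j*(j + 1/(-16 + j)) (U(j) = -22*2*j*(j + 1/(-16 + j)) = -44*j*(j + 1/(-16 + j)))
1/(-97521 + U(m(0))) = 1/(-97521 + 44*0**2*(-1 - (0**2)**2 + 16*0**2)/(-16 + 0**2)) = 1/(-97521 + 44*0*(-1 - 1*0**2 + 16*0)/(-16 + 0)) = 1/(-97521 + 44*0*(-1 - 1*0 + 0)/(-16)) = 1/(-97521 + 44*0*(-1/16)*(-1 + 0 + 0)) = 1/(-97521 + 44*0*(-1/16)*(-1)) = 1/(-97521 + 0) = 1/(-97521) = -1/97521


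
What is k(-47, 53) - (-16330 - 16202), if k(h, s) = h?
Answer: 32485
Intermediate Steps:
k(-47, 53) - (-16330 - 16202) = -47 - (-16330 - 16202) = -47 - 1*(-32532) = -47 + 32532 = 32485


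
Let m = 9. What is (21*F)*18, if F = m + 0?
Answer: 3402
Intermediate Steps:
F = 9 (F = 9 + 0 = 9)
(21*F)*18 = (21*9)*18 = 189*18 = 3402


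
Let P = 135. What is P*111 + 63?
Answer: 15048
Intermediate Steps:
P*111 + 63 = 135*111 + 63 = 14985 + 63 = 15048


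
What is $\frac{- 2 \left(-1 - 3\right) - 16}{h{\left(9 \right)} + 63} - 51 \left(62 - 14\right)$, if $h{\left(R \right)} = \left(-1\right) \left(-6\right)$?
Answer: $- \frac{168920}{69} \approx -2448.1$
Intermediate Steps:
$h{\left(R \right)} = 6$
$\frac{- 2 \left(-1 - 3\right) - 16}{h{\left(9 \right)} + 63} - 51 \left(62 - 14\right) = \frac{- 2 \left(-1 - 3\right) - 16}{6 + 63} - 51 \left(62 - 14\right) = \frac{\left(-2\right) \left(-4\right) - 16}{69} - 2448 = \left(8 - 16\right) \frac{1}{69} - 2448 = \left(-8\right) \frac{1}{69} - 2448 = - \frac{8}{69} - 2448 = - \frac{168920}{69}$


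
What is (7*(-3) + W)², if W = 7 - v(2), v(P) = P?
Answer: 256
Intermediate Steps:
W = 5 (W = 7 - 1*2 = 7 - 2 = 5)
(7*(-3) + W)² = (7*(-3) + 5)² = (-21 + 5)² = (-16)² = 256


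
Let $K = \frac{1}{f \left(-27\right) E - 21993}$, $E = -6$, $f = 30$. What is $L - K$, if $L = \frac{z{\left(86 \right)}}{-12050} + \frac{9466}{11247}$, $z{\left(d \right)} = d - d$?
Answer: $\frac{54064075}{64231617} \approx 0.84171$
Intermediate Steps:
$z{\left(d \right)} = 0$
$K = - \frac{1}{17133}$ ($K = \frac{1}{30 \left(-27\right) \left(-6\right) - 21993} = \frac{1}{\left(-810\right) \left(-6\right) - 21993} = \frac{1}{4860 - 21993} = \frac{1}{-17133} = - \frac{1}{17133} \approx -5.8367 \cdot 10^{-5}$)
$L = \frac{9466}{11247}$ ($L = \frac{0}{-12050} + \frac{9466}{11247} = 0 \left(- \frac{1}{12050}\right) + 9466 \cdot \frac{1}{11247} = 0 + \frac{9466}{11247} = \frac{9466}{11247} \approx 0.84165$)
$L - K = \frac{9466}{11247} - - \frac{1}{17133} = \frac{9466}{11247} + \frac{1}{17133} = \frac{54064075}{64231617}$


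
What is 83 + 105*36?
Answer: 3863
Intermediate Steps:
83 + 105*36 = 83 + 3780 = 3863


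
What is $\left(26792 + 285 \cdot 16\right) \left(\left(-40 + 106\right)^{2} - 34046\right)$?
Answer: $-930840880$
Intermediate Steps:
$\left(26792 + 285 \cdot 16\right) \left(\left(-40 + 106\right)^{2} - 34046\right) = \left(26792 + 4560\right) \left(66^{2} - 34046\right) = 31352 \left(4356 - 34046\right) = 31352 \left(-29690\right) = -930840880$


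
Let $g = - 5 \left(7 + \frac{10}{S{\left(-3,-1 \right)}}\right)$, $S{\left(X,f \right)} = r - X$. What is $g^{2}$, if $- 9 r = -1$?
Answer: $\frac{511225}{196} \approx 2608.3$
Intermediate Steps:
$r = \frac{1}{9}$ ($r = \left(- \frac{1}{9}\right) \left(-1\right) = \frac{1}{9} \approx 0.11111$)
$S{\left(X,f \right)} = \frac{1}{9} - X$
$g = - \frac{715}{14}$ ($g = - 5 \left(7 + \frac{10}{\frac{1}{9} - -3}\right) = - 5 \left(7 + \frac{10}{\frac{1}{9} + 3}\right) = - 5 \left(7 + \frac{10}{\frac{28}{9}}\right) = - 5 \left(7 + 10 \cdot \frac{9}{28}\right) = - 5 \left(7 + \frac{45}{14}\right) = \left(-5\right) \frac{143}{14} = - \frac{715}{14} \approx -51.071$)
$g^{2} = \left(- \frac{715}{14}\right)^{2} = \frac{511225}{196}$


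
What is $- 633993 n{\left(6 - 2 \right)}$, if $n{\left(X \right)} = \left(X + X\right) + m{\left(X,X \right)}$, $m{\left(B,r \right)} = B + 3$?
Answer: $-9509895$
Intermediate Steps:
$m{\left(B,r \right)} = 3 + B$
$n{\left(X \right)} = 3 + 3 X$ ($n{\left(X \right)} = \left(X + X\right) + \left(3 + X\right) = 2 X + \left(3 + X\right) = 3 + 3 X$)
$- 633993 n{\left(6 - 2 \right)} = - 633993 \left(3 + 3 \left(6 - 2\right)\right) = - 633993 \left(3 + 3 \cdot 4\right) = - 633993 \left(3 + 12\right) = \left(-633993\right) 15 = -9509895$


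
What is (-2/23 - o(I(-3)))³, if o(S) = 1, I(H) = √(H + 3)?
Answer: -15625/12167 ≈ -1.2842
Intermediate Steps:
I(H) = √(3 + H)
(-2/23 - o(I(-3)))³ = (-2/23 - 1*1)³ = (-2*1/23 - 1)³ = (-2/23 - 1)³ = (-25/23)³ = -15625/12167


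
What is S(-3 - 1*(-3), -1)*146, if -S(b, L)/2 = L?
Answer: 292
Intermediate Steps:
S(b, L) = -2*L
S(-3 - 1*(-3), -1)*146 = -2*(-1)*146 = 2*146 = 292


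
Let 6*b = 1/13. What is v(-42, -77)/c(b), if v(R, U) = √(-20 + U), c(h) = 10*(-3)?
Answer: -I*√97/30 ≈ -0.3283*I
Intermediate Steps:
b = 1/78 (b = (⅙)/13 = (⅙)*(1/13) = 1/78 ≈ 0.012821)
c(h) = -30
v(-42, -77)/c(b) = √(-20 - 77)/(-30) = √(-97)*(-1/30) = (I*√97)*(-1/30) = -I*√97/30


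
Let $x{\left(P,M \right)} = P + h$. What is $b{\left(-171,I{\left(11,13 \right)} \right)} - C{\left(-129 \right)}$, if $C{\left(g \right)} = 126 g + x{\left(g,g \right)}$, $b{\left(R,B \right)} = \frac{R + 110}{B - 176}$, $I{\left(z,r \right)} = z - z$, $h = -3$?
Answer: $\frac{2883997}{176} \approx 16386.0$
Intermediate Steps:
$x{\left(P,M \right)} = -3 + P$ ($x{\left(P,M \right)} = P - 3 = -3 + P$)
$I{\left(z,r \right)} = 0$
$b{\left(R,B \right)} = \frac{110 + R}{-176 + B}$
$C{\left(g \right)} = -3 + 127 g$ ($C{\left(g \right)} = 126 g + \left(-3 + g\right) = -3 + 127 g$)
$b{\left(-171,I{\left(11,13 \right)} \right)} - C{\left(-129 \right)} = \frac{110 - 171}{-176 + 0} - \left(-3 + 127 \left(-129\right)\right) = \frac{1}{-176} \left(-61\right) - \left(-3 - 16383\right) = \left(- \frac{1}{176}\right) \left(-61\right) - -16386 = \frac{61}{176} + 16386 = \frac{2883997}{176}$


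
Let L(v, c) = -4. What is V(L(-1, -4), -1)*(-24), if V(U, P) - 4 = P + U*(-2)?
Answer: -264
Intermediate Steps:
V(U, P) = 4 + P - 2*U (V(U, P) = 4 + (P + U*(-2)) = 4 + (P - 2*U) = 4 + P - 2*U)
V(L(-1, -4), -1)*(-24) = (4 - 1 - 2*(-4))*(-24) = (4 - 1 + 8)*(-24) = 11*(-24) = -264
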